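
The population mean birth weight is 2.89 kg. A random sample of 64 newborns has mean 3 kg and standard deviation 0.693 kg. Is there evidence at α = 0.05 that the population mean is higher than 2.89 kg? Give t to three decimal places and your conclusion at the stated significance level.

t = 1.270; fail to reject H0

H0: μ = 2.89; H1: μ > 2.89 (one-sample t-test, right-tailed).
t = (x̄ − μ₀)/(s/√n) = (3 − 2.89)/(0.693/√64) = 1.270
df = n − 1 = 63
p-value = P(T ≥ 1.270) ≈ 0.104
Since p ≈ 0.104 > α = 0.05, fail to reject H0; the data do not provide sufficient evidence against H0.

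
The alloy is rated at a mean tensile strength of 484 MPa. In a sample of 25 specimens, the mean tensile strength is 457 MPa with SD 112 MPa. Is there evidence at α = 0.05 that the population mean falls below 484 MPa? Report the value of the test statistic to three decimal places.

-1.205

H0: μ = 484; H1: μ < 484 (one-sample t-test, left-tailed).
t = (x̄ − μ₀)/(s/√n) = (457 − 484)/(112/√25) = -1.205
df = n − 1 = 24
p-value = P(T ≤ -1.205) ≈ 0.1199
Since p ≈ 0.1199 > α = 0.05, fail to reject H0; the evidence is not statistically significant.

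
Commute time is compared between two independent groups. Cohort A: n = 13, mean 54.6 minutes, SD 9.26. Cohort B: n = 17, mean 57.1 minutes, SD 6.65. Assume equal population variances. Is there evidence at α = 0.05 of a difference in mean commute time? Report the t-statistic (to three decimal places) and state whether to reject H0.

t = -0.862; fail to reject H0

Let group 1 = cohort A, group 2 = cohort B. H0: μ_1 = μ_2; H1: μ_1 ≠ μ_2 (two-sample pooled-variance t-test, two-sided).
s_p² = [(13−1)·9.26² + (17−1)·6.65²]/(13+17−2) = 62.019
t = (54.6 − 57.1)/√[62.019·(1/13 + 1/17)] = -0.862
df = n₁ + n₂ − 2 = 28
Two-sided p-value ≈ 0.396
Since p ≈ 0.396 > α = 0.05, fail to reject H0; the evidence is not statistically significant.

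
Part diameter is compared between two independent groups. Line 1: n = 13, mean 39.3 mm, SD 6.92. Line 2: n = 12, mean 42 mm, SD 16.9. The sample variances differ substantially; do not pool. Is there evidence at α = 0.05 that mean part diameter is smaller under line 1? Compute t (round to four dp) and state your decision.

t = -0.5150; fail to reject H0

Let group 1 = line 1, group 2 = line 2. H0: μ_1 = μ_2; H1: μ_1 < μ_2 (Welch's two-sample t-test, left-tailed).
t = (x̄_1 − x̄_2)/√(s_1²/n_1 + s_2²/n_2) = (39.3 − 42)/√(6.92²/13 + 16.9²/12) = -0.5150
Welch–Satterthwaite df ≈ 14.35
p-value = P(T ≤ -0.5150) ≈ 0.3072
Since p ≈ 0.3072 > α = 0.05, fail to reject H0; the data do not provide sufficient evidence against H0.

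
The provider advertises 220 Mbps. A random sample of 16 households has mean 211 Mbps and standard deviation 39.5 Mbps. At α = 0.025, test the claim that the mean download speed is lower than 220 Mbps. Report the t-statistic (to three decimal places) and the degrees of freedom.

H0: μ = 220; H1: μ < 220 (one-sample t-test, left-tailed).
t = (x̄ − μ₀)/(s/√n) = (211 − 220)/(39.5/√16) = -0.911
df = n − 1 = 15
p-value = P(T ≤ -0.911) ≈ 0.1883
Since p ≈ 0.1883 > α = 0.025, fail to reject H0; the data do not provide sufficient evidence against H0.

t = -0.911, df = 15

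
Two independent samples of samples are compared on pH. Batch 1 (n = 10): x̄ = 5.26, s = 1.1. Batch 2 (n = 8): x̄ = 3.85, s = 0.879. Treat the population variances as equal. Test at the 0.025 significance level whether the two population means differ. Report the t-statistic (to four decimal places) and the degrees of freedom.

Let group 1 = batch 1, group 2 = batch 2. H0: μ_1 = μ_2; H1: μ_1 ≠ μ_2 (two-sample pooled-variance t-test, two-sided).
s_p² = [(10−1)·1.1² + (8−1)·0.879²]/(10+8−2) = 1.01866
t = (5.26 − 3.85)/√[1.01866·(1/10 + 1/8)] = 2.9452
df = n₁ + n₂ − 2 = 16
Two-sided p-value ≈ 0.010
Since p ≈ 0.010 < α = 0.025, reject H0; the data support H1.

t = 2.9452, df = 16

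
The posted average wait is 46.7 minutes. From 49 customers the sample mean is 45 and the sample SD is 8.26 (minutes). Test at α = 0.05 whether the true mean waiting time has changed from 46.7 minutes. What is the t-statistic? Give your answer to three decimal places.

-1.441

H0: μ = 46.7; H1: μ ≠ 46.7 (one-sample t-test, two-sided).
t = (x̄ − μ₀)/(s/√n) = (45 − 46.7)/(8.26/√49) = -1.441
df = n − 1 = 48
Two-sided p-value ≈ 0.156
Since p ≈ 0.156 > α = 0.05, fail to reject H0; the evidence is not statistically significant.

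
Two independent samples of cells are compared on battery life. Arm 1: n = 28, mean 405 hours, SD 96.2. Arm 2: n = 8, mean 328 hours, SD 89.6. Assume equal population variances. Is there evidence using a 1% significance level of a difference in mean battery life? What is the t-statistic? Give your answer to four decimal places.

2.0244

Let group 1 = arm 1, group 2 = arm 2. H0: μ_1 = μ_2; H1: μ_1 ≠ μ_2 (two-sample pooled-variance t-test, two-sided).
s_p² = [(28−1)·96.2² + (8−1)·89.6²]/(28+8−2) = 9001.97
t = (405 − 328)/√[9001.97·(1/28 + 1/8)] = 2.0244
df = n₁ + n₂ − 2 = 34
Two-sided p-value ≈ 0.0508
Since p ≈ 0.0508 > α = 0.01, fail to reject H0; the data do not provide sufficient evidence against H0.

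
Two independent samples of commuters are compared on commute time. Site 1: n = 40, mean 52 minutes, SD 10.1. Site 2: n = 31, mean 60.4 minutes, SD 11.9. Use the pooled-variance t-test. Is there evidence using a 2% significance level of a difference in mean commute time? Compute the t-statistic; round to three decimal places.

-3.215

Let group 1 = site 1, group 2 = site 2. H0: μ_1 = μ_2; H1: μ_1 ≠ μ_2 (two-sample pooled-variance t-test, two-sided).
s_p² = [(40−1)·10.1² + (31−1)·11.9²]/(40+31−2) = 119.227
t = (52 − 60.4)/√[119.227·(1/40 + 1/31)] = -3.215
df = n₁ + n₂ − 2 = 69
Two-sided p-value ≈ 0.0020
Since p ≈ 0.0020 < α = 0.02, reject H0; the data support H1.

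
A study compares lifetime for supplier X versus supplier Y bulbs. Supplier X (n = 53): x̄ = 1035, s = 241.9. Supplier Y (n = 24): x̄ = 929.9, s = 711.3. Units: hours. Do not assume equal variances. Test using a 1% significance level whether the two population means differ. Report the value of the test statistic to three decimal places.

0.706

Let group 1 = supplier X, group 2 = supplier Y. H0: μ_1 = μ_2; H1: μ_1 ≠ μ_2 (Welch's two-sample t-test, two-sided).
t = (x̄_1 − x̄_2)/√(s_1²/n_1 + s_2²/n_2) = (1035 − 929.9)/√(241.9²/53 + 711.3²/24) = 0.706
Welch–Satterthwaite df ≈ 25.44
Two-sided p-value ≈ 0.4868
Since p ≈ 0.4868 > α = 0.01, fail to reject H0; the evidence is not statistically significant.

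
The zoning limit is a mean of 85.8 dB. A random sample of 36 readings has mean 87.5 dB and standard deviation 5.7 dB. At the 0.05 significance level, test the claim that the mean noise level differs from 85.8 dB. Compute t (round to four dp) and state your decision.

t = 1.7895; fail to reject H0

H0: μ = 85.8; H1: μ ≠ 85.8 (one-sample t-test, two-sided).
t = (x̄ − μ₀)/(s/√n) = (87.5 − 85.8)/(5.7/√36) = 1.7895
df = n − 1 = 35
Two-sided p-value ≈ 0.0822
Since p ≈ 0.0822 > α = 0.05, fail to reject H0; the evidence is not statistically significant.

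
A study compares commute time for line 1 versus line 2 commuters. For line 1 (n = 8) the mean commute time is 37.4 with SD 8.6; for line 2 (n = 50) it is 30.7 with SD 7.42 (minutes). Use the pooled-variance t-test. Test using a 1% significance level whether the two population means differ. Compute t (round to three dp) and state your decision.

t = 2.322; fail to reject H0

Let group 1 = line 1, group 2 = line 2. H0: μ_1 = μ_2; H1: μ_1 ≠ μ_2 (two-sample pooled-variance t-test, two-sided).
s_p² = [(8−1)·8.6² + (50−1)·7.42²]/(8+50−2) = 57.4193
t = (37.4 − 30.7)/√[57.4193·(1/8 + 1/50)] = 2.322
df = n₁ + n₂ − 2 = 56
Two-sided p-value ≈ 0.0239
Since p ≈ 0.0239 > α = 0.01, fail to reject H0; the evidence is not statistically significant.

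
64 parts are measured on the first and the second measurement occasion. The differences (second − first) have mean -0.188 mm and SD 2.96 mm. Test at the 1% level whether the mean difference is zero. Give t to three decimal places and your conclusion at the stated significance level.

H0: μ_d = 0; H1: μ_d ≠ 0 (paired t-test on the differences, two-sided).
t = d̄/(s_d/√n) = -0.188/(2.96/√64) = -0.508
df = n − 1 = 63
Two-sided p-value ≈ 0.6132
Since p ≈ 0.6132 > α = 0.01, fail to reject H0; the data do not provide sufficient evidence against H0.

t = -0.508; fail to reject H0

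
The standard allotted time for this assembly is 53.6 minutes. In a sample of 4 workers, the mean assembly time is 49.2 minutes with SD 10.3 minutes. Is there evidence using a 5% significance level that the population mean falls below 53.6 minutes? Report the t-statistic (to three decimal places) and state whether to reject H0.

t = -0.854; fail to reject H0

H0: μ = 53.6; H1: μ < 53.6 (one-sample t-test, left-tailed).
t = (x̄ − μ₀)/(s/√n) = (49.2 − 53.6)/(10.3/√4) = -0.854
df = n − 1 = 3
p-value = P(T ≤ -0.854) ≈ 0.2278
Since p ≈ 0.2278 > α = 0.05, fail to reject H0; the data do not provide sufficient evidence against H0.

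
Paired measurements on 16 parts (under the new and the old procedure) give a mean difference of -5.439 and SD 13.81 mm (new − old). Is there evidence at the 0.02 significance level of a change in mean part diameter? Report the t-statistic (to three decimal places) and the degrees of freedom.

t = -1.575, df = 15

H0: μ_d = 0; H1: μ_d ≠ 0 (paired t-test on the differences, two-sided).
t = d̄/(s_d/√n) = -5.439/(13.81/√16) = -1.575
df = n − 1 = 15
Two-sided p-value ≈ 0.1360
Since p ≈ 0.1360 > α = 0.02, fail to reject H0; the evidence is not statistically significant.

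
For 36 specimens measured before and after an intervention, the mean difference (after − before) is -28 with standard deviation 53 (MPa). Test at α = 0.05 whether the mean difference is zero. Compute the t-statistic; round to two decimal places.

-3.17

H0: μ_d = 0; H1: μ_d ≠ 0 (paired t-test on the differences, two-sided).
t = d̄/(s_d/√n) = -28/(53/√36) = -3.17
df = n − 1 = 35
Two-sided p-value ≈ 0.0032
Since p ≈ 0.0032 < α = 0.05, reject H0; the data support H1.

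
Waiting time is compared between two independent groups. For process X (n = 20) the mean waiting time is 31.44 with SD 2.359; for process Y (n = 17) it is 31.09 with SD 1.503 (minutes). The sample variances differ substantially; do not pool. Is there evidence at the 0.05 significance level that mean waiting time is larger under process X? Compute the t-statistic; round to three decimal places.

0.546

Let group 1 = process X, group 2 = process Y. H0: μ_1 = μ_2; H1: μ_1 > μ_2 (Welch's two-sample t-test, right-tailed).
t = (x̄_1 − x̄_2)/√(s_1²/n_1 + s_2²/n_2) = (31.44 − 31.09)/√(2.359²/20 + 1.503²/17) = 0.546
Welch–Satterthwaite df ≈ 32.64
p-value = P(T ≥ 0.546) ≈ 0.294
Since p ≈ 0.294 > α = 0.05, fail to reject H0; the evidence is not statistically significant.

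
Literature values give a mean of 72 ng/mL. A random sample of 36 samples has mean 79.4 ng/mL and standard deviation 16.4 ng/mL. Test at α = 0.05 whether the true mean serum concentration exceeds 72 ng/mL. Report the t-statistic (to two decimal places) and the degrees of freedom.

H0: μ = 72; H1: μ > 72 (one-sample t-test, right-tailed).
t = (x̄ − μ₀)/(s/√n) = (79.4 − 72)/(16.4/√36) = 2.71
df = n − 1 = 35
p-value = P(T ≥ 2.71) ≈ 0.0052
Since p ≈ 0.0052 < α = 0.05, reject H0; the evidence is statistically significant.

t = 2.71, df = 35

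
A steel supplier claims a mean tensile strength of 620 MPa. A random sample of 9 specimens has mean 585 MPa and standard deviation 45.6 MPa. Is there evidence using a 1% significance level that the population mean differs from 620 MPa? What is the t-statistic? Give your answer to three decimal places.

-2.303

H0: μ = 620; H1: μ ≠ 620 (one-sample t-test, two-sided).
t = (x̄ − μ₀)/(s/√n) = (585 − 620)/(45.6/√9) = -2.303
df = n − 1 = 8
Two-sided p-value ≈ 0.050
Since p ≈ 0.050 > α = 0.01, fail to reject H0; the data do not provide sufficient evidence against H0.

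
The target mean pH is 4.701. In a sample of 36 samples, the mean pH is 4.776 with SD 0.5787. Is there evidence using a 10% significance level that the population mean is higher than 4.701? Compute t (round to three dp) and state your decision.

t = 0.778; fail to reject H0

H0: μ = 4.701; H1: μ > 4.701 (one-sample t-test, right-tailed).
t = (x̄ − μ₀)/(s/√n) = (4.776 − 4.701)/(0.5787/√36) = 0.778
df = n − 1 = 35
p-value = P(T ≥ 0.778) ≈ 0.2210
Since p ≈ 0.2210 > α = 0.1, fail to reject H0; the evidence is not statistically significant.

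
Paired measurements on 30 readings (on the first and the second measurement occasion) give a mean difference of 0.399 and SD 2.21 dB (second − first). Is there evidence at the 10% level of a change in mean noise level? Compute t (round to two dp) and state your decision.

t = 0.99; fail to reject H0

H0: μ_d = 0; H1: μ_d ≠ 0 (paired t-test on the differences, two-sided).
t = d̄/(s_d/√n) = 0.399/(2.21/√30) = 0.99
df = n − 1 = 29
Two-sided p-value ≈ 0.331
Since p ≈ 0.331 > α = 0.1, fail to reject H0; the data do not provide sufficient evidence against H0.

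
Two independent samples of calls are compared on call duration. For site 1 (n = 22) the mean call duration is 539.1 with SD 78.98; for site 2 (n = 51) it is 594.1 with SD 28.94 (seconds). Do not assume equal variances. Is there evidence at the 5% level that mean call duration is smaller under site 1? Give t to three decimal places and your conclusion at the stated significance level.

t = -3.176; reject H0

Let group 1 = site 1, group 2 = site 2. H0: μ_1 = μ_2; H1: μ_1 < μ_2 (Welch's two-sample t-test, left-tailed).
t = (x̄_1 − x̄_2)/√(s_1²/n_1 + s_2²/n_2) = (539.1 − 594.1)/√(78.98²/22 + 28.94²/51) = -3.176
Welch–Satterthwaite df ≈ 23.47
p-value = P(T ≤ -3.176) ≈ 0.002
Since p ≈ 0.002 < α = 0.05, reject H0; the evidence is statistically significant.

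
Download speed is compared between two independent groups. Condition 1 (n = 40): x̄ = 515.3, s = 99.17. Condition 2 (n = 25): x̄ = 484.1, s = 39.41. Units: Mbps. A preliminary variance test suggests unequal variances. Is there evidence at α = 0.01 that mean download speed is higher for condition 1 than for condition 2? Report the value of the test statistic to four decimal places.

Let group 1 = condition 1, group 2 = condition 2. H0: μ_1 = μ_2; H1: μ_1 > μ_2 (Welch's two-sample t-test, right-tailed).
t = (x̄_1 − x̄_2)/√(s_1²/n_1 + s_2²/n_2) = (515.3 − 484.1)/√(99.17²/40 + 39.41²/25) = 1.7778
Welch–Satterthwaite df ≈ 55.45
p-value = P(T ≥ 1.7778) ≈ 0.0405
Since p ≈ 0.0405 > α = 0.01, fail to reject H0; the data do not provide sufficient evidence against H0.

1.7778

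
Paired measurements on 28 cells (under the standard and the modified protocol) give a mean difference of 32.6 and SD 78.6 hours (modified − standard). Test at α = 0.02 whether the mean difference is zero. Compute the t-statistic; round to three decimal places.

H0: μ_d = 0; H1: μ_d ≠ 0 (paired t-test on the differences, two-sided).
t = d̄/(s_d/√n) = 32.6/(78.6/√28) = 2.195
df = n − 1 = 27
Two-sided p-value ≈ 0.037
Since p ≈ 0.037 > α = 0.02, fail to reject H0; the data do not provide sufficient evidence against H0.

2.195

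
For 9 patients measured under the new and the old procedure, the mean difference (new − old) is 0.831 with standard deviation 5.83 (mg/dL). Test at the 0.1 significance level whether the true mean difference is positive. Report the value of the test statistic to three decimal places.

H0: μ_d = 0; H1: μ_d > 0 (paired t-test on the differences, right-tailed).
t = d̄/(s_d/√n) = 0.831/(5.83/√9) = 0.428
df = n − 1 = 8
p-value = P(T ≥ 0.428) ≈ 0.340
Since p ≈ 0.340 > α = 0.1, fail to reject H0; the evidence is not statistically significant.

0.428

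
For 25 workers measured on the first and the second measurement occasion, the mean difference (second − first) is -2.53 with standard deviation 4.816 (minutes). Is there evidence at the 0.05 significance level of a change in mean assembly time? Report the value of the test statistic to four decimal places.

H0: μ_d = 0; H1: μ_d ≠ 0 (paired t-test on the differences, two-sided).
t = d̄/(s_d/√n) = -2.53/(4.816/√25) = -2.6267
df = n − 1 = 24
Two-sided p-value ≈ 0.0148
Since p ≈ 0.0148 < α = 0.05, reject H0; the data support H1.

-2.6267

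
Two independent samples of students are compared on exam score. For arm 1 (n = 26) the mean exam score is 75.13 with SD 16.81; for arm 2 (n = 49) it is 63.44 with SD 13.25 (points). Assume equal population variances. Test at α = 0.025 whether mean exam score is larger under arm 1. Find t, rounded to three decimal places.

Let group 1 = arm 1, group 2 = arm 2. H0: μ_1 = μ_2; H1: μ_1 > μ_2 (two-sample pooled-variance t-test, right-tailed).
s_p² = [(26−1)·16.81² + (49−1)·13.25²]/(26+49−2) = 212.211
t = (75.13 − 63.44)/√[212.211·(1/26 + 1/49)] = 3.307
df = n₁ + n₂ − 2 = 73
p-value = P(T ≥ 3.307) ≈ 0.001
Since p ≈ 0.001 < α = 0.025, reject H0; the data support H1.

3.307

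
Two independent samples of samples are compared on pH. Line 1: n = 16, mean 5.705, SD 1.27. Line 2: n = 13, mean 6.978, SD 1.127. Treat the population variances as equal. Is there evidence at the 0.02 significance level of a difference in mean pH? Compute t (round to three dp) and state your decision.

Let group 1 = line 1, group 2 = line 2. H0: μ_1 = μ_2; H1: μ_1 ≠ μ_2 (two-sample pooled-variance t-test, two-sided).
s_p² = [(16−1)·1.27² + (13−1)·1.127²]/(16+13−2) = 1.46056
t = (5.705 − 6.978)/√[1.46056·(1/16 + 1/13)] = -2.821
df = n₁ + n₂ − 2 = 27
Two-sided p-value ≈ 0.009
Since p ≈ 0.009 < α = 0.02, reject H0; the evidence is statistically significant.

t = -2.821; reject H0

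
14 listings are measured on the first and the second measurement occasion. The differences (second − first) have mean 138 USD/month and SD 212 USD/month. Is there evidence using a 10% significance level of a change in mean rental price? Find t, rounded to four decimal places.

2.4356

H0: μ_d = 0; H1: μ_d ≠ 0 (paired t-test on the differences, two-sided).
t = d̄/(s_d/√n) = 138/(212/√14) = 2.4356
df = n − 1 = 13
Two-sided p-value ≈ 0.030
Since p ≈ 0.030 < α = 0.1, reject H0; the evidence is statistically significant.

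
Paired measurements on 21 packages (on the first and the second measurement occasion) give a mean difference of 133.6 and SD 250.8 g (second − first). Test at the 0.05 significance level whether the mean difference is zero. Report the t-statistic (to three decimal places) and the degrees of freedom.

t = 2.441, df = 20

H0: μ_d = 0; H1: μ_d ≠ 0 (paired t-test on the differences, two-sided).
t = d̄/(s_d/√n) = 133.6/(250.8/√21) = 2.441
df = n − 1 = 20
Two-sided p-value ≈ 0.024
Since p ≈ 0.024 < α = 0.05, reject H0; the evidence is statistically significant.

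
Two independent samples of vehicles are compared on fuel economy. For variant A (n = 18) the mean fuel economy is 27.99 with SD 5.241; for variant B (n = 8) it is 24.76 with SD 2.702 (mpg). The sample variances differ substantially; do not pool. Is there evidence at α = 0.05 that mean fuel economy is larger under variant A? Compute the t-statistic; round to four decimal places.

2.0684

Let group 1 = variant A, group 2 = variant B. H0: μ_1 = μ_2; H1: μ_1 > μ_2 (Welch's two-sample t-test, right-tailed).
t = (x̄_1 − x̄_2)/√(s_1²/n_1 + s_2²/n_2) = (27.99 − 24.76)/√(5.241²/18 + 2.702²/8) = 2.0684
Welch–Satterthwaite df ≈ 23.23
p-value = P(T ≥ 2.0684) ≈ 0.0250
Since p ≈ 0.0250 < α = 0.05, reject H0; the data support H1.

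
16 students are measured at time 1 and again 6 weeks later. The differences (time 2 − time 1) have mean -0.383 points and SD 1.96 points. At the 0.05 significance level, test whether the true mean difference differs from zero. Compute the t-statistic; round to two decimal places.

-0.78

H0: μ_d = 0; H1: μ_d ≠ 0 (paired t-test on the differences, two-sided).
t = d̄/(s_d/√n) = -0.383/(1.96/√16) = -0.78
df = n − 1 = 15
Two-sided p-value ≈ 0.4466
Since p ≈ 0.4466 > α = 0.05, fail to reject H0; the data do not provide sufficient evidence against H0.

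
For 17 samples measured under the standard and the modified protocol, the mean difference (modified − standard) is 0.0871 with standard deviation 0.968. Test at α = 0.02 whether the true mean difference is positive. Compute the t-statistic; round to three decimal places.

H0: μ_d = 0; H1: μ_d > 0 (paired t-test on the differences, right-tailed).
t = d̄/(s_d/√n) = 0.0871/(0.968/√17) = 0.371
df = n − 1 = 16
p-value = P(T ≥ 0.371) ≈ 0.3578
Since p ≈ 0.3578 > α = 0.02, fail to reject H0; the data do not provide sufficient evidence against H0.

0.371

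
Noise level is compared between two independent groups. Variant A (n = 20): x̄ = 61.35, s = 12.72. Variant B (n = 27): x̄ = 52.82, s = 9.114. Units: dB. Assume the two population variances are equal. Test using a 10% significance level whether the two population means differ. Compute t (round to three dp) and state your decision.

t = 2.681; reject H0

Let group 1 = variant A, group 2 = variant B. H0: μ_1 = μ_2; H1: μ_1 ≠ μ_2 (two-sample pooled-variance t-test, two-sided).
s_p² = [(20−1)·12.72² + (27−1)·9.114²]/(20+27−2) = 116.308
t = (61.35 − 52.82)/√[116.308·(1/20 + 1/27)] = 2.681
df = n₁ + n₂ − 2 = 45
Two-sided p-value ≈ 0.010
Since p ≈ 0.010 < α = 0.1, reject H0; the data support H1.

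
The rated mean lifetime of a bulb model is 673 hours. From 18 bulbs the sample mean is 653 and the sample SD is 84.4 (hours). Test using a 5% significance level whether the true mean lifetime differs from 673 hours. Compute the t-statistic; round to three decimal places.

-1.005

H0: μ = 673; H1: μ ≠ 673 (one-sample t-test, two-sided).
t = (x̄ − μ₀)/(s/√n) = (653 − 673)/(84.4/√18) = -1.005
df = n − 1 = 17
Two-sided p-value ≈ 0.329
Since p ≈ 0.329 > α = 0.05, fail to reject H0; the data do not provide sufficient evidence against H0.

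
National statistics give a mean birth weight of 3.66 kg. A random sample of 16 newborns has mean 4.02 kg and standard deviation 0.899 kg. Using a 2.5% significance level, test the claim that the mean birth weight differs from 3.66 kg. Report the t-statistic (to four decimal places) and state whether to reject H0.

H0: μ = 3.66; H1: μ ≠ 3.66 (one-sample t-test, two-sided).
t = (x̄ − μ₀)/(s/√n) = (4.02 − 3.66)/(0.899/√16) = 1.6018
df = n − 1 = 15
Two-sided p-value ≈ 0.1300
Since p ≈ 0.1300 > α = 0.025, fail to reject H0; the evidence is not statistically significant.

t = 1.6018; fail to reject H0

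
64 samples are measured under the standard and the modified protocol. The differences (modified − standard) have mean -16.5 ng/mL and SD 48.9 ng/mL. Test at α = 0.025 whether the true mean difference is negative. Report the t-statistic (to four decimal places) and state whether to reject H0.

H0: μ_d = 0; H1: μ_d < 0 (paired t-test on the differences, left-tailed).
t = d̄/(s_d/√n) = -16.5/(48.9/√64) = -2.6994
df = n − 1 = 63
p-value = P(T ≤ -2.6994) ≈ 0.004
Since p ≈ 0.004 < α = 0.025, reject H0; the data support H1.

t = -2.6994; reject H0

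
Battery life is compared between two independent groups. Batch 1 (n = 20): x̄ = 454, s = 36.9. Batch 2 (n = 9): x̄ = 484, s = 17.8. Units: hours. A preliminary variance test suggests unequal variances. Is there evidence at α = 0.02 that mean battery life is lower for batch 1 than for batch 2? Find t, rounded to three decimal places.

Let group 1 = batch 1, group 2 = batch 2. H0: μ_1 = μ_2; H1: μ_1 < μ_2 (Welch's two-sample t-test, left-tailed).
t = (x̄_1 − x̄_2)/√(s_1²/n_1 + s_2²/n_2) = (454 − 484)/√(36.9²/20 + 17.8²/9) = -2.952
Welch–Satterthwaite df ≈ 26.75
p-value = P(T ≤ -2.952) ≈ 0.0032
Since p ≈ 0.0032 < α = 0.02, reject H0; the evidence is statistically significant.

-2.952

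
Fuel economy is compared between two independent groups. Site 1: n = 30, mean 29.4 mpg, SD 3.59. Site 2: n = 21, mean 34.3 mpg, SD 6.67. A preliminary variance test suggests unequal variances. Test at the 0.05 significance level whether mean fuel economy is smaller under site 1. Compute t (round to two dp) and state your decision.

t = -3.07; reject H0

Let group 1 = site 1, group 2 = site 2. H0: μ_1 = μ_2; H1: μ_1 < μ_2 (Welch's two-sample t-test, left-tailed).
t = (x̄_1 − x̄_2)/√(s_1²/n_1 + s_2²/n_2) = (29.4 − 34.3)/√(3.59²/30 + 6.67²/21) = -3.07
Welch–Satterthwaite df ≈ 28.14
p-value = P(T ≤ -3.07) ≈ 0.0024
Since p ≈ 0.0024 < α = 0.05, reject H0; the evidence is statistically significant.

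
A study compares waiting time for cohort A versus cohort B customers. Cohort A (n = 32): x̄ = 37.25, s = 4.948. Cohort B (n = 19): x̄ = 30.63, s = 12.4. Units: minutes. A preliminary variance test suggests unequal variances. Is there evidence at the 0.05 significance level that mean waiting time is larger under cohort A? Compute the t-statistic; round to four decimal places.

2.2243

Let group 1 = cohort A, group 2 = cohort B. H0: μ_1 = μ_2; H1: μ_1 > μ_2 (Welch's two-sample t-test, right-tailed).
t = (x̄_1 − x̄_2)/√(s_1²/n_1 + s_2²/n_2) = (37.25 − 30.63)/√(4.948²/32 + 12.4²/19) = 2.2243
Welch–Satterthwaite df ≈ 21.45
p-value = P(T ≥ 2.2243) ≈ 0.018
Since p ≈ 0.018 < α = 0.05, reject H0; the evidence is statistically significant.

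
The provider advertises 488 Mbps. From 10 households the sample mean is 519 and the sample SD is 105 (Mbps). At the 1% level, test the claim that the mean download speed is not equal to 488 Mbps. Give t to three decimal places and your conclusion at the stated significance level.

t = 0.934; fail to reject H0

H0: μ = 488; H1: μ ≠ 488 (one-sample t-test, two-sided).
t = (x̄ − μ₀)/(s/√n) = (519 − 488)/(105/√10) = 0.934
df = n − 1 = 9
Two-sided p-value ≈ 0.375
Since p ≈ 0.375 > α = 0.01, fail to reject H0; the data do not provide sufficient evidence against H0.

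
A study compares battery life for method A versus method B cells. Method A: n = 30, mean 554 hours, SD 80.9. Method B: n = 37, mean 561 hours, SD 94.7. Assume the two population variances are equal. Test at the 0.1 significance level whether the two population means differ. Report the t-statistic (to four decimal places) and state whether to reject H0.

t = -0.3208; fail to reject H0

Let group 1 = method A, group 2 = method B. H0: μ_1 = μ_2; H1: μ_1 ≠ μ_2 (two-sample pooled-variance t-test, two-sided).
s_p² = [(30−1)·80.9² + (37−1)·94.7²]/(30+37−2) = 7886.93
t = (554 − 561)/√[7886.93·(1/30 + 1/37)] = -0.3208
df = n₁ + n₂ − 2 = 65
Two-sided p-value ≈ 0.749
Since p ≈ 0.749 > α = 0.1, fail to reject H0; the data do not provide sufficient evidence against H0.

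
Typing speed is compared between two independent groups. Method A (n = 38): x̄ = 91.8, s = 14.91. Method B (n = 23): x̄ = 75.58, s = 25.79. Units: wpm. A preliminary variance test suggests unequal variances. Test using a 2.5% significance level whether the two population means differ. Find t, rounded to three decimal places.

2.751

Let group 1 = method A, group 2 = method B. H0: μ_1 = μ_2; H1: μ_1 ≠ μ_2 (Welch's two-sample t-test, two-sided).
t = (x̄_1 − x̄_2)/√(s_1²/n_1 + s_2²/n_2) = (91.8 − 75.58)/√(14.91²/38 + 25.79²/23) = 2.751
Welch–Satterthwaite df ≈ 31.05
Two-sided p-value ≈ 0.010
Since p ≈ 0.010 < α = 0.025, reject H0; the evidence is statistically significant.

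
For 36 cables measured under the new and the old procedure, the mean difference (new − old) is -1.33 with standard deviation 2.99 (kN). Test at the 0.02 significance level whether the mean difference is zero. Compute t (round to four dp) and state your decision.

t = -2.6689; reject H0

H0: μ_d = 0; H1: μ_d ≠ 0 (paired t-test on the differences, two-sided).
t = d̄/(s_d/√n) = -1.33/(2.99/√36) = -2.6689
df = n − 1 = 35
Two-sided p-value ≈ 0.011
Since p ≈ 0.011 < α = 0.02, reject H0; the evidence is statistically significant.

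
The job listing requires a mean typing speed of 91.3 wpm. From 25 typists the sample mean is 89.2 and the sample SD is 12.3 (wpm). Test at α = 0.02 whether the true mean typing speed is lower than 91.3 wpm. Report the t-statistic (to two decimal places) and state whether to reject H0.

H0: μ = 91.3; H1: μ < 91.3 (one-sample t-test, left-tailed).
t = (x̄ − μ₀)/(s/√n) = (89.2 − 91.3)/(12.3/√25) = -0.85
df = n − 1 = 24
p-value = P(T ≤ -0.85) ≈ 0.201
Since p ≈ 0.201 > α = 0.02, fail to reject H0; the data do not provide sufficient evidence against H0.

t = -0.85; fail to reject H0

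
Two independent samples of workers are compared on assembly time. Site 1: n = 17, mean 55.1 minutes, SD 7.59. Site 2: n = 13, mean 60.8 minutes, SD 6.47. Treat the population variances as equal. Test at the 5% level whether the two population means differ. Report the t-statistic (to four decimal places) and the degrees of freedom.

t = -2.1693, df = 28

Let group 1 = site 1, group 2 = site 2. H0: μ_1 = μ_2; H1: μ_1 ≠ μ_2 (two-sample pooled-variance t-test, two-sided).
s_p² = [(17−1)·7.59² + (13−1)·6.47²]/(17+13−2) = 50.8593
t = (55.1 − 60.8)/√[50.8593·(1/17 + 1/13)] = -2.1693
df = n₁ + n₂ − 2 = 28
Two-sided p-value ≈ 0.039
Since p ≈ 0.039 < α = 0.05, reject H0; the evidence is statistically significant.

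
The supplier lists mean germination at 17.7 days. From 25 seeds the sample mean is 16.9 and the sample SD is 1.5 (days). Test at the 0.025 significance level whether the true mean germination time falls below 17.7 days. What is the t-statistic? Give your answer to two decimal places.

H0: μ = 17.7; H1: μ < 17.7 (one-sample t-test, left-tailed).
t = (x̄ − μ₀)/(s/√n) = (16.9 − 17.7)/(1.5/√25) = -2.67
df = n − 1 = 24
p-value = P(T ≤ -2.67) ≈ 0.0067
Since p ≈ 0.0067 < α = 0.025, reject H0; the data support H1.

-2.67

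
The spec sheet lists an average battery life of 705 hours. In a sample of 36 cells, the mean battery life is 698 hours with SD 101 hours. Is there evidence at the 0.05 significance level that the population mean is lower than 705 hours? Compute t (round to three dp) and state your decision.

H0: μ = 705; H1: μ < 705 (one-sample t-test, left-tailed).
t = (x̄ − μ₀)/(s/√n) = (698 − 705)/(101/√36) = -0.416
df = n − 1 = 35
p-value = P(T ≤ -0.416) ≈ 0.3400
Since p ≈ 0.3400 > α = 0.05, fail to reject H0; the evidence is not statistically significant.

t = -0.416; fail to reject H0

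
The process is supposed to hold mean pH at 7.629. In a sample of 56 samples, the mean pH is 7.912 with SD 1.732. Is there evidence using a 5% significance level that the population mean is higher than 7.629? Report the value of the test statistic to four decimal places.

1.2227

H0: μ = 7.629; H1: μ > 7.629 (one-sample t-test, right-tailed).
t = (x̄ − μ₀)/(s/√n) = (7.912 − 7.629)/(1.732/√56) = 1.2227
df = n − 1 = 55
p-value = P(T ≥ 1.2227) ≈ 0.113
Since p ≈ 0.113 > α = 0.05, fail to reject H0; the evidence is not statistically significant.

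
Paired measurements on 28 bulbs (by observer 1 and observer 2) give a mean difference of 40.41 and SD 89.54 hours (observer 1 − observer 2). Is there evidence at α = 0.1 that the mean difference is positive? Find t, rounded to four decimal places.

H0: μ_d = 0; H1: μ_d > 0 (paired t-test on the differences, right-tailed).
t = d̄/(s_d/√n) = 40.41/(89.54/√28) = 2.3881
df = n − 1 = 27
p-value = P(T ≥ 2.3881) ≈ 0.0121
Since p ≈ 0.0121 < α = 0.1, reject H0; the data support H1.

2.3881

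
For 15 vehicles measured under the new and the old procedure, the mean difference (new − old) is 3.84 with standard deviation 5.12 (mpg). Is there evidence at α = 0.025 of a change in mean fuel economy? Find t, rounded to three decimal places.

H0: μ_d = 0; H1: μ_d ≠ 0 (paired t-test on the differences, two-sided).
t = d̄/(s_d/√n) = 3.84/(5.12/√15) = 2.905
df = n − 1 = 14
Two-sided p-value ≈ 0.012
Since p ≈ 0.012 < α = 0.025, reject H0; the evidence is statistically significant.

2.905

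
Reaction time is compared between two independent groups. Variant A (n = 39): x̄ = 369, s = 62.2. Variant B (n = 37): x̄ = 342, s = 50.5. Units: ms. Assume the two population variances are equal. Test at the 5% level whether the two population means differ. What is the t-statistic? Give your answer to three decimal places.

2.071

Let group 1 = variant A, group 2 = variant B. H0: μ_1 = μ_2; H1: μ_1 ≠ μ_2 (two-sample pooled-variance t-test, two-sided).
s_p² = [(39−1)·62.2² + (37−1)·50.5²]/(39+37−2) = 3227.36
t = (369 − 342)/√[3227.36·(1/39 + 1/37)] = 2.071
df = n₁ + n₂ − 2 = 74
Two-sided p-value ≈ 0.042
Since p ≈ 0.042 < α = 0.05, reject H0; the data support H1.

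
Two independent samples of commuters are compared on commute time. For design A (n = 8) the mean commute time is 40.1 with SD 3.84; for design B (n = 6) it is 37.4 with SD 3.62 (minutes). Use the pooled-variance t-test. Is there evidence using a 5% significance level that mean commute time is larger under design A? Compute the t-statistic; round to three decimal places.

Let group 1 = design A, group 2 = design B. H0: μ_1 = μ_2; H1: μ_1 > μ_2 (two-sample pooled-variance t-test, right-tailed).
s_p² = [(8−1)·3.84² + (6−1)·3.62²]/(8+6−2) = 14.0618
t = (40.1 − 37.4)/√[14.0618·(1/8 + 1/6)] = 1.333
df = n₁ + n₂ − 2 = 12
p-value = P(T ≥ 1.333) ≈ 0.104
Since p ≈ 0.104 > α = 0.05, fail to reject H0; the evidence is not statistically significant.

1.333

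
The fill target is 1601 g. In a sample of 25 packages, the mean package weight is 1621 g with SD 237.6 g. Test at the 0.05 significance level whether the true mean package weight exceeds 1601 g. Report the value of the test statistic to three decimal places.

0.421

H0: μ = 1601; H1: μ > 1601 (one-sample t-test, right-tailed).
t = (x̄ − μ₀)/(s/√n) = (1621 − 1601)/(237.6/√25) = 0.421
df = n − 1 = 24
p-value = P(T ≥ 0.421) ≈ 0.3388
Since p ≈ 0.3388 > α = 0.05, fail to reject H0; the data do not provide sufficient evidence against H0.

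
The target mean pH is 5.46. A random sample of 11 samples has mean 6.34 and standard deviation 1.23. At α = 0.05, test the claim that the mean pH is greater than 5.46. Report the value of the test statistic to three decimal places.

2.373

H0: μ = 5.46; H1: μ > 5.46 (one-sample t-test, right-tailed).
t = (x̄ − μ₀)/(s/√n) = (6.34 − 5.46)/(1.23/√11) = 2.373
df = n − 1 = 10
p-value = P(T ≥ 2.373) ≈ 0.0195
Since p ≈ 0.0195 < α = 0.05, reject H0; the data support H1.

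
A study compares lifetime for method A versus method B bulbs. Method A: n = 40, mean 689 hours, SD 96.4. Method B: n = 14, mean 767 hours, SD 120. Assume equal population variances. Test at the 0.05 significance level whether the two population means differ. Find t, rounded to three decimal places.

-2.443

Let group 1 = method A, group 2 = method B. H0: μ_1 = μ_2; H1: μ_1 ≠ μ_2 (two-sample pooled-variance t-test, two-sided).
s_p² = [(40−1)·96.4² + (14−1)·120²]/(40+14−2) = 10569.7
t = (689 − 767)/√[10569.7·(1/40 + 1/14)] = -2.443
df = n₁ + n₂ − 2 = 52
Two-sided p-value ≈ 0.0180
Since p ≈ 0.0180 < α = 0.05, reject H0; the data support H1.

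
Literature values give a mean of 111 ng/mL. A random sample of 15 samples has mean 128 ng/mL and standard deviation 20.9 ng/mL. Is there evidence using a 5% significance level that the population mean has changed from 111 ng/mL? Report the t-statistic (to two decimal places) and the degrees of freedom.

t = 3.15, df = 14

H0: μ = 111; H1: μ ≠ 111 (one-sample t-test, two-sided).
t = (x̄ − μ₀)/(s/√n) = (128 − 111)/(20.9/√15) = 3.15
df = n − 1 = 14
Two-sided p-value ≈ 0.0071
Since p ≈ 0.0071 < α = 0.05, reject H0; the evidence is statistically significant.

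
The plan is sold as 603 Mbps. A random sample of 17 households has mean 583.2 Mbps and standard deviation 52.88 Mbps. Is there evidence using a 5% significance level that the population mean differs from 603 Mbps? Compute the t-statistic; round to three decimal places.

-1.544

H0: μ = 603; H1: μ ≠ 603 (one-sample t-test, two-sided).
t = (x̄ − μ₀)/(s/√n) = (583.2 − 603)/(52.88/√17) = -1.544
df = n − 1 = 16
Two-sided p-value ≈ 0.1422
Since p ≈ 0.1422 > α = 0.05, fail to reject H0; the evidence is not statistically significant.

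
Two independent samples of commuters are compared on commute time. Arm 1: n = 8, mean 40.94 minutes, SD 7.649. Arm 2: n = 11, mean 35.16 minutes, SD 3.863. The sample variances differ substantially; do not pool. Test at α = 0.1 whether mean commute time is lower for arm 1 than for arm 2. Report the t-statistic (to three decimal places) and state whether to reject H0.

t = 1.963; fail to reject H0

Let group 1 = arm 1, group 2 = arm 2. H0: μ_1 = μ_2; H1: μ_1 < μ_2 (Welch's two-sample t-test, left-tailed).
t = (x̄_1 − x̄_2)/√(s_1²/n_1 + s_2²/n_2) = (40.94 − 35.16)/√(7.649²/8 + 3.863²/11) = 1.963
Welch–Satterthwaite df ≈ 9.61
p-value = P(T ≤ 1.963) ≈ 0.9604
Since p ≈ 0.9604 > α = 0.1, fail to reject H0; the evidence is not statistically significant.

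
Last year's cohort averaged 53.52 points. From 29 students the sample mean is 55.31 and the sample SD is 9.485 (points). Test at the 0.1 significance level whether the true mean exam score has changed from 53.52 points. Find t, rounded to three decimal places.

1.016

H0: μ = 53.52; H1: μ ≠ 53.52 (one-sample t-test, two-sided).
t = (x̄ − μ₀)/(s/√n) = (55.31 − 53.52)/(9.485/√29) = 1.016
df = n − 1 = 28
Two-sided p-value ≈ 0.318
Since p ≈ 0.318 > α = 0.1, fail to reject H0; the data do not provide sufficient evidence against H0.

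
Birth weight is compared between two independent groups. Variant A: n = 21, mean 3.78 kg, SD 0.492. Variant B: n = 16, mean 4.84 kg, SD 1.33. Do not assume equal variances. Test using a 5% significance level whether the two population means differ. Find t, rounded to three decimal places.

-3.034

Let group 1 = variant A, group 2 = variant B. H0: μ_1 = μ_2; H1: μ_1 ≠ μ_2 (Welch's two-sample t-test, two-sided).
t = (x̄_1 − x̄_2)/√(s_1²/n_1 + s_2²/n_2) = (3.78 − 4.84)/√(0.492²/21 + 1.33²/16) = -3.034
Welch–Satterthwaite df ≈ 18.14
Two-sided p-value ≈ 0.007
Since p ≈ 0.007 < α = 0.05, reject H0; the data support H1.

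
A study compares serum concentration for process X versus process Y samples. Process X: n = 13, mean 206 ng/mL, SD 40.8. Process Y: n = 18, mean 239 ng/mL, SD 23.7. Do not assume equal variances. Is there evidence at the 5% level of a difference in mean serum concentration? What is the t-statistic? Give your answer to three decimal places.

-2.615

Let group 1 = process X, group 2 = process Y. H0: μ_1 = μ_2; H1: μ_1 ≠ μ_2 (Welch's two-sample t-test, two-sided).
t = (x̄_1 − x̄_2)/√(s_1²/n_1 + s_2²/n_2) = (206 − 239)/√(40.8²/13 + 23.7²/18) = -2.615
Welch–Satterthwaite df ≈ 17.81
Two-sided p-value ≈ 0.0176
Since p ≈ 0.0176 < α = 0.05, reject H0; the evidence is statistically significant.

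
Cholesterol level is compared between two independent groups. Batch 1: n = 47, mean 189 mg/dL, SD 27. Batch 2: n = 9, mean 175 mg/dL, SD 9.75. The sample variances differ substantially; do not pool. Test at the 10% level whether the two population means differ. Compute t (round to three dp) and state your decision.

t = 2.742; reject H0

Let group 1 = batch 1, group 2 = batch 2. H0: μ_1 = μ_2; H1: μ_1 ≠ μ_2 (Welch's two-sample t-test, two-sided).
t = (x̄_1 − x̄_2)/√(s_1²/n_1 + s_2²/n_2) = (189 − 175)/√(27²/47 + 9.75²/9) = 2.742
Welch–Satterthwaite df ≈ 35.45
Two-sided p-value ≈ 0.010
Since p ≈ 0.010 < α = 0.1, reject H0; the data support H1.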